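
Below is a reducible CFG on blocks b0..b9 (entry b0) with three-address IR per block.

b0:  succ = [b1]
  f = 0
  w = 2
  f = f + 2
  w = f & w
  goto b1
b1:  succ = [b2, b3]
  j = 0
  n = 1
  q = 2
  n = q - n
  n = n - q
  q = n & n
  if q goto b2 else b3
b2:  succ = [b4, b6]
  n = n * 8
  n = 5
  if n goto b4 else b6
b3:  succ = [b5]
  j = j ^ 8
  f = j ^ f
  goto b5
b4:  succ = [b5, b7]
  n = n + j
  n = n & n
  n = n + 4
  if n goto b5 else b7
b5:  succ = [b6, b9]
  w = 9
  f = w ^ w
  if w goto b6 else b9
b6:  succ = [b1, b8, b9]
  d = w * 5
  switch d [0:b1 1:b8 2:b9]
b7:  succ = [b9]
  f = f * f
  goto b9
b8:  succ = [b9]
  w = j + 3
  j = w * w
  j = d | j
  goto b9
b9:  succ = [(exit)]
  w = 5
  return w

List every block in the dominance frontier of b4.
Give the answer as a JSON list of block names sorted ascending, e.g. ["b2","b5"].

Answer: ["b5", "b9"]

Working:
idom tree: b1←b0 b2←b1 b3←b1 b4←b2 b5←b1 b6←b1 b7←b4 b8←b6 b9←b1
Dom∩ at merges:
  b1: preds {b0,b6}: {b0} ∩ {b0,b1,b6} = {b0}; idom=b0
  b5: preds {b3,b4}: {b0,b1,b3} ∩ {b0,b1,b2,b4} = {b0,b1}; idom=b1
  b6: preds {b2,b5}: {b0,b1,b2} ∩ {b0,b1,b5} = {b0,b1}; idom=b1
  b9: preds {b5,b6,b7,b8}: {b0,b1,b5} ∩ {b0,b1,b6} ∩ {b0,b1,b2,b4,b7} ∩ {b0,b1,b6,b8} = {b0,b1}; idom=b1

DF derivation:
  b1←b0: walk · to b0
  b1←b6: walk b6→b1 to b0
  b5←b3: walk b3 to b1
  b5←b4: walk b4→b2 to b1
  b6←b2: walk b2 to b1
  b6←b5: walk b5 to b1
  b9←b5: walk b5 to b1
  b9←b6: walk b6 to b1
  b9←b7: walk b7→b4→b2 to b1
  b9←b8: walk b8→b6 to b1
  b0: DF=∅
  b1: DF={b1}
  b2: DF={b5,b6,b9}
  b3: DF={b5}
  b4: DF={b5,b9}
  b5: DF={b6,b9}
  b6: DF={b1,b9}
  b7: DF={b9}
  b8: DF={b9}
  b9: DF=∅

DF(b4) = ["b5", "b9"]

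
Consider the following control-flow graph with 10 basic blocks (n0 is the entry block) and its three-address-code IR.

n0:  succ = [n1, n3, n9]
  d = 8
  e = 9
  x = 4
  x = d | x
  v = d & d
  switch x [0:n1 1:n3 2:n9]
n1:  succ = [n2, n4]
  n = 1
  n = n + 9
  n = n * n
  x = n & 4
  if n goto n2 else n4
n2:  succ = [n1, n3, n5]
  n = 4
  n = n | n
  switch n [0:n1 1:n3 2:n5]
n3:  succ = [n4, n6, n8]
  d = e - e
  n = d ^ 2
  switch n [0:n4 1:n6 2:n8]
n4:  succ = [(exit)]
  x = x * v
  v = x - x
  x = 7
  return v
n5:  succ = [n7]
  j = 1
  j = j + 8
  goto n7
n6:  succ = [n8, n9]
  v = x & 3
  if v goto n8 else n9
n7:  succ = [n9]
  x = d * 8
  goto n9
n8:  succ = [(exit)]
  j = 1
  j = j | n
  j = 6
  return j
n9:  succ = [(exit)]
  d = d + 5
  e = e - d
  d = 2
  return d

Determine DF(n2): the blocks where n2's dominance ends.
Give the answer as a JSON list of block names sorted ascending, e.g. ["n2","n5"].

Answer: ["n1", "n3", "n9"]

Analysis:
idom tree: n1←n0 n2←n1 n3←n0 n4←n0 n5←n2 n6←n3 n7←n5 n8←n3 n9←n0
Join-block Dom:
  n1: preds {n0,n2}: {n0} ∩ {n0,n1,n2} = {n0}; idom=n0
  n3: preds {n0,n2}: {n0} ∩ {n0,n1,n2} = {n0}; idom=n0
  n4: preds {n1,n3}: {n0,n1} ∩ {n0,n3} = {n0}; idom=n0
  n8: preds {n3,n6}: {n0,n3} ∩ {n0,n3,n6} = {n0,n3}; idom=n3
  n9: preds {n0,n6,n7}: {n0} ∩ {n0,n3,n6} ∩ {n0,n1,n2,n5,n7} = {n0}; idom=n0

DF derivation:
  n1←n0: walk · to n0
  n1←n2: walk n2→n1 to n0
  n3←n0: walk · to n0
  n3←n2: walk n2→n1 to n0
  n4←n1: walk n1 to n0
  n4←n3: walk n3 to n0
  n8←n3: walk · to n3
  n8←n6: walk n6 to n3
  n9←n0: walk · to n0
  n9←n6: walk n6→n3 to n0
  n9←n7: walk n7→n5→n2→n1 to n0
  DF(n0)=∅
  DF(n1)={n1,n3,n4,n9}
  DF(n2)={n1,n3,n9}
  DF(n3)={n4,n9}
  DF(n4)=∅
  DF(n5)={n9}
  DF(n6)={n8,n9}
  DF(n7)={n9}
  DF(n8)=∅
  DF(n9)=∅

DF(n2) = ["n1", "n3", "n9"]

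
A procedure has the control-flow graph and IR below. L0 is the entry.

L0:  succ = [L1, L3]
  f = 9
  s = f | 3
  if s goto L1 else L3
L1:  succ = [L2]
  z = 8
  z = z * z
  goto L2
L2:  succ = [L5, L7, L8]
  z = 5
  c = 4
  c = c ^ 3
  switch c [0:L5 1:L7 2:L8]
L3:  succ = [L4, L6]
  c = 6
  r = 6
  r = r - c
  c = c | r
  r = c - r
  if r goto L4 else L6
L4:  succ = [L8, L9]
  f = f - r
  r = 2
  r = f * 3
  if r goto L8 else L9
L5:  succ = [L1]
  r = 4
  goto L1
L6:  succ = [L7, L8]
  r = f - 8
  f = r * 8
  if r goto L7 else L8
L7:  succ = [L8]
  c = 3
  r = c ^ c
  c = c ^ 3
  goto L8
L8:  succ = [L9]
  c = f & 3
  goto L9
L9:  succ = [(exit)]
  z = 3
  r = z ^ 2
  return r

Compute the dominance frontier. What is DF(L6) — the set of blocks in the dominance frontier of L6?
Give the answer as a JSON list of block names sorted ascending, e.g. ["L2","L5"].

Answer: ["L7", "L8"]

Analysis:
idom tree: L1←L0 L2←L1 L3←L0 L4←L3 L5←L2 L6←L3 L7←L0 L8←L0 L9←L0
Dom∩ at merges:
  L1: preds {L0,L5}: {L0} ∩ {L0,L1,L2,L5} = {L0}; idom=L0
  L7: preds {L2,L6}: {L0,L1,L2} ∩ {L0,L3,L6} = {L0}; idom=L0
  L8: preds {L2,L4,L6,L7}: {L0,L1,L2} ∩ {L0,L3,L4} ∩ {L0,L3,L6} ∩ {L0,L7} = {L0}; idom=L0
  L9: preds {L4,L8}: {L0,L3,L4} ∩ {L0,L8} = {L0}; idom=L0

Frontier:
  join L1 pred L0: · stop@L0
  join L1 pred L5: L5→L2→L1 stop@L0
  join L7 pred L2: L2→L1 stop@L0
  join L7 pred L6: L6→L3 stop@L0
  join L8 pred L2: L2→L1 stop@L0
  join L8 pred L4: L4→L3 stop@L0
  join L8 pred L6: L6→L3 stop@L0
  join L8 pred L7: L7 stop@L0
  join L9 pred L4: L4→L3 stop@L0
  join L9 pred L8: L8 stop@L0
  DF(L0)=∅
  DF(L1)={L1,L7,L8}
  DF(L2)={L1,L7,L8}
  DF(L3)={L7,L8,L9}
  DF(L4)={L8,L9}
  DF(L5)={L1}
  DF(L6)={L7,L8}
  DF(L7)={L8}
  DF(L8)={L9}
  DF(L9)=∅

DF(L6) = ["L7", "L8"]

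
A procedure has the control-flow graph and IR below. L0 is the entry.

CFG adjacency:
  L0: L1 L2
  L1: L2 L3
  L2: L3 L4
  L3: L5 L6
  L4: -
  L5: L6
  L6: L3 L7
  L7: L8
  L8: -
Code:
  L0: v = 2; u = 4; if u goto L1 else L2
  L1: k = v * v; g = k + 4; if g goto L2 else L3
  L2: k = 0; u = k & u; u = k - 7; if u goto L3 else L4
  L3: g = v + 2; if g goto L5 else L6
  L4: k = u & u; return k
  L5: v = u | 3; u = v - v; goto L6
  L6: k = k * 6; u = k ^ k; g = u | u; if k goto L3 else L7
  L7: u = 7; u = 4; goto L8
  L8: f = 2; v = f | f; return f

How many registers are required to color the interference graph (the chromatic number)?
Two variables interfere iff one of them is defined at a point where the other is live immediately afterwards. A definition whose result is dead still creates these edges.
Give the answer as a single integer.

Answer: 4

Derivation:
def/use:
  L0: def={u,v} ue=∅
  L1: def={g,k} ue={v}
  L2: def={k,u} ue={u}
  L3: def={g} ue={v}
  L4: def={k} ue={u}
  L5: def={u,v} ue={u}
  L6: def={g,k,u} ue={k}
  L7: def={u} ue=∅
  L8: def={f,v} ue=∅

Backward fixpoint:
  L0 li=∅ lo={u,v}
  L1 li={u,v} lo={k,u,v}
  L2 li={u,v} lo={k,u,v}
  L3 li={k,u,v} lo={k,u,v}
  L4 li={u} lo=∅
  L5 li={k,u} lo={k,v}
  L6 li={k,v} lo={k,u,v}
  L7 li=∅ lo=∅
  L8 li=∅ lo=∅

Interference:
  f: {v}
  g: {k,u,v}
  k: {g,u,v}
  u: {g,k,v}
  v: {f,g,k,u}

Chromatic number:
  {g,k,u,v} pairwise interfere (4-clique) ⇒ χ ≥ 4
  4-colouring: r0={v}  r1={f,g}  r2={k}  r3={u}
  χ = 4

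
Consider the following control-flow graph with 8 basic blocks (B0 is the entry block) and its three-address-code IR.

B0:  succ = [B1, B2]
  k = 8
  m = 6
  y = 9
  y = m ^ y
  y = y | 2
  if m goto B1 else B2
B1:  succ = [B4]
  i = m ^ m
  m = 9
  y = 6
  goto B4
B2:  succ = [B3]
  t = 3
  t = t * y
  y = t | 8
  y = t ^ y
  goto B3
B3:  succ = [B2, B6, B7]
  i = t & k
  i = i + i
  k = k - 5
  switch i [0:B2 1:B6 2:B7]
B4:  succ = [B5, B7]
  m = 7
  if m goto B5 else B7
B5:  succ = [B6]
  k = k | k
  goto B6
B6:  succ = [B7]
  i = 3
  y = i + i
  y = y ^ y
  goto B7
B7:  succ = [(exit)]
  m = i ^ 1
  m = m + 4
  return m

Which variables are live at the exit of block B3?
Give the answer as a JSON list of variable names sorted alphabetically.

Per-block:
  B0: def={k,m,y} ue=∅
  B1: def={i,m,y} ue={m}
  B2: def={t,y} ue={y}
  B3: def={i,k} ue={k,t}
  B4: def={m} ue=∅
  B5: def={k} ue={k}
  B6: def={i,y} ue=∅
  B7: def={m} ue={i}

Liveness:
  B0: in=∅ out={k,m,y}
  B1: in={k,m} out={i,k}
  B2: in={k,y} out={k,t,y}
  B3: in={k,t,y} out={i,k,y}
  B4: in={i,k} out={i,k}
  B5: in={k} out=∅
  B6: in=∅ out={i}
  B7: in={i} out=∅

live-out(B3) = ["i", "k", "y"]

Answer: ["i", "k", "y"]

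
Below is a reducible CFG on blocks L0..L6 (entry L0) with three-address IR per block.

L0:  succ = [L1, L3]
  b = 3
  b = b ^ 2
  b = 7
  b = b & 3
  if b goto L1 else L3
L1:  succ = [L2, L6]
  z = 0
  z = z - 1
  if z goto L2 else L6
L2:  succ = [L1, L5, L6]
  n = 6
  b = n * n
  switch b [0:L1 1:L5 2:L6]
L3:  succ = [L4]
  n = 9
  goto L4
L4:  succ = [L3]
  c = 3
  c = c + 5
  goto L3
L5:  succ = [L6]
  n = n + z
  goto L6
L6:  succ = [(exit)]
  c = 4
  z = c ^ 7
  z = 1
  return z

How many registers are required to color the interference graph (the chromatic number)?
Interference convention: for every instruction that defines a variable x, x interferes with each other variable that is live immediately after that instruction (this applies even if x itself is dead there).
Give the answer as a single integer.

Answer: 3

Analysis:
Block summaries:
  L0: {b} / ∅
  L1: {z} / ∅
  L2: {b,n} / ∅
  L3: {n} / ∅
  L4: {c} / ∅
  L5: {n} / {n,z}
  L6: {c,z} / ∅

Liveness:
  live L0: ∅→∅
  live L1: ∅→{z}
  live L2: {z}→{n,z}
  live L3: ∅→∅
  live L4: ∅→∅
  live L5: {n,z}→∅
  live L6: ∅→∅

Conflict graph:
  b — {n,z}
  c — ∅
  n — {b,z}
  z — {b,n}

Colouring:
  {b,n,z} pairwise interfere (3-clique) ⇒ χ ≥ 3
  3-colouring: c0={b,c}  c1={n}  c2={z}
  χ = 3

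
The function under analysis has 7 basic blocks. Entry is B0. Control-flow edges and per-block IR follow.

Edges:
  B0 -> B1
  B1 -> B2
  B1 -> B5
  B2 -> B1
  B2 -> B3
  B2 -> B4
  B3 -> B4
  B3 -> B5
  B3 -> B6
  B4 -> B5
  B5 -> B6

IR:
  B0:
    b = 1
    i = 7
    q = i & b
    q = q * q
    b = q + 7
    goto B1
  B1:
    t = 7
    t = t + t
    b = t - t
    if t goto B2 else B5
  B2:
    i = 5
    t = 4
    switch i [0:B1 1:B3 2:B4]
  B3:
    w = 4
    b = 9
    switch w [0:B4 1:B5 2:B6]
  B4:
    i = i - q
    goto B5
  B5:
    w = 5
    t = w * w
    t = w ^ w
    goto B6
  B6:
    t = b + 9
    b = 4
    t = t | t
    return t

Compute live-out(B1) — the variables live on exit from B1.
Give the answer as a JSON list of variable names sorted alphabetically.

Answer: ["b", "q"]

Working:
def/use:
  B0: def={b,i,q} ue=∅
  B1: def={b,t} ue=∅
  B2: def={i,t} ue=∅
  B3: def={b,w} ue=∅
  B4: def={i} ue={i,q}
  B5: def={t,w} ue=∅
  B6: def={b,t} ue={b}

Backward fixpoint:
  B0 li=∅ lo={q}
  B1 li={q} lo={b,q}
  B2 li={b,q} lo={b,i,q}
  B3 li={i,q} lo={b,i,q}
  B4 li={b,i,q} lo={b}
  B5 li={b} lo={b}
  B6 li={b} lo=∅

live-out(B1) = ["b", "q"]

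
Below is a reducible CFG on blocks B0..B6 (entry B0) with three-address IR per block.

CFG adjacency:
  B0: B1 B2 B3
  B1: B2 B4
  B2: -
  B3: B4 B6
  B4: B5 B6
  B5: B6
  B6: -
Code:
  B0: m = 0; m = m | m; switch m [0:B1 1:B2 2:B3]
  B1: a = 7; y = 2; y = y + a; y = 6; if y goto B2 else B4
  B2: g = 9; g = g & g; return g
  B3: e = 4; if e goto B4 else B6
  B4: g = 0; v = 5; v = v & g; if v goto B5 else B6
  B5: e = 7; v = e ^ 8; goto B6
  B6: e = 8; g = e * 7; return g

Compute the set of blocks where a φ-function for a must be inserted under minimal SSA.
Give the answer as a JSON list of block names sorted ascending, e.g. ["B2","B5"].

Answer: ["B2", "B4", "B6"]

Working:
idom tree: B1←B0 B2←B0 B3←B0 B4←B0 B5←B4 B6←B0
Join-block Dom:
  B2: preds {B0,B1}: {B0} ∩ {B0,B1} = {B0}; idom=B0
  B4: preds {B1,B3}: {B0,B1} ∩ {B0,B3} = {B0}; idom=B0
  B6: preds {B3,B4,B5}: {B0,B3} ∩ {B0,B4} ∩ {B0,B4,B5} = {B0}; idom=B0

DF derivation:
  B2←B0: walk · to B0
  B2←B1: walk B1 to B0
  B4←B1: walk B1 to B0
  B4←B3: walk B3 to B0
  B6←B3: walk B3 to B0
  B6←B4: walk B4 to B0
  B6←B5: walk B5→B4 to B0
  B0 → ∅
  B1 → {B2,B4}
  B2 → ∅
  B3 → {B4,B6}
  B4 → {B6}
  B5 → {B6}
  B6 → ∅

φ for a: defs {B1}
  DF⁺ = {B2,B4,B6}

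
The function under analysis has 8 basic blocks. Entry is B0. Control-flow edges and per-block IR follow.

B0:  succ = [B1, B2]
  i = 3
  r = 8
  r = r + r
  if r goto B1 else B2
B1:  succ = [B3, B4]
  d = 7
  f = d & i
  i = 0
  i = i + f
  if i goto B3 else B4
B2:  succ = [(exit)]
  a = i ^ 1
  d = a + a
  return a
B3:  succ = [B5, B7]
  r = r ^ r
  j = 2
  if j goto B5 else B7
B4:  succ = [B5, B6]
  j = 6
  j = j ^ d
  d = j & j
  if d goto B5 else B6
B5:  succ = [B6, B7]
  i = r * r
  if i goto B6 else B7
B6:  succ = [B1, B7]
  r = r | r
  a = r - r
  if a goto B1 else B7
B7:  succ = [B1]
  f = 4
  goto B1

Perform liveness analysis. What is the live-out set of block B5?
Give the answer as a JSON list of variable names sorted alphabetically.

Per-block:
  B0: {i,r} / ∅
  B1: {d,f,i} / {i}
  B2: {a,d} / {i}
  B3: {j,r} / {r}
  B4: {d,j} / {d}
  B5: {i} / {r}
  B6: {a,r} / {r}
  B7: {f} / ∅

Backward fixpoint:
  B0 li=∅ lo={i,r}
  B1 li={i,r} lo={d,i,r}
  B2 li={i} lo=∅
  B3 li={i,r} lo={i,r}
  B4 li={d,i,r} lo={i,r}
  B5 li={r} lo={i,r}
  B6 li={i,r} lo={i,r}
  B7 li={i,r} lo={i,r}

live-out(B5) = ["i", "r"]

Answer: ["i", "r"]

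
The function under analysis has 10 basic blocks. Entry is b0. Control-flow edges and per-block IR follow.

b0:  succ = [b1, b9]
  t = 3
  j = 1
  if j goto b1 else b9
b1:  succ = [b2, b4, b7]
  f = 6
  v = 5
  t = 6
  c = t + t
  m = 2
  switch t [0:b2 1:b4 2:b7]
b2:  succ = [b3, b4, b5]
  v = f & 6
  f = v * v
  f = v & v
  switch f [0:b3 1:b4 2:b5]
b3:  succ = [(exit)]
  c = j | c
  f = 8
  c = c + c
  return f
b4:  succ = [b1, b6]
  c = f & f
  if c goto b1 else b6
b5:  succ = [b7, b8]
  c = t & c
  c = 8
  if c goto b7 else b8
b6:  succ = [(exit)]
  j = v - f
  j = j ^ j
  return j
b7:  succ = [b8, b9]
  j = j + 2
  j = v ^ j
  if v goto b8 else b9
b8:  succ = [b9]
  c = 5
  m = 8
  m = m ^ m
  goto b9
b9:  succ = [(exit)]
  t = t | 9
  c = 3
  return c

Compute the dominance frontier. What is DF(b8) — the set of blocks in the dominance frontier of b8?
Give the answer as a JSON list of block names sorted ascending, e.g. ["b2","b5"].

Answer: ["b9"]

Derivation:
idom tree: b1←b0 b2←b1 b3←b2 b4←b1 b5←b2 b6←b4 b7←b1 b8←b1 b9←b0
Dom∩ at merges:
  b1: preds {b0,b4}: {b0} ∩ {b0,b1,b4} = {b0}; idom=b0
  b4: preds {b1,b2}: {b0,b1} ∩ {b0,b1,b2} = {b0,b1}; idom=b1
  b7: preds {b1,b5}: {b0,b1} ∩ {b0,b1,b2,b5} = {b0,b1}; idom=b1
  b8: preds {b5,b7}: {b0,b1,b2,b5} ∩ {b0,b1,b7} = {b0,b1}; idom=b1
  b9: preds {b0,b7,b8}: {b0} ∩ {b0,b1,b7} ∩ {b0,b1,b8} = {b0}; idom=b0

Frontier:
  join b1 pred b0: · stop@b0
  join b1 pred b4: b4→b1 stop@b0
  join b4 pred b1: · stop@b1
  join b4 pred b2: b2 stop@b1
  join b7 pred b1: · stop@b1
  join b7 pred b5: b5→b2 stop@b1
  join b8 pred b5: b5→b2 stop@b1
  join b8 pred b7: b7 stop@b1
  join b9 pred b0: · stop@b0
  join b9 pred b7: b7→b1 stop@b0
  join b9 pred b8: b8→b1 stop@b0
  b0: DF=∅
  b1: DF={b1,b9}
  b2: DF={b4,b7,b8}
  b3: DF=∅
  b4: DF={b1}
  b5: DF={b7,b8}
  b6: DF=∅
  b7: DF={b8,b9}
  b8: DF={b9}
  b9: DF=∅

DF(b8) = ["b9"]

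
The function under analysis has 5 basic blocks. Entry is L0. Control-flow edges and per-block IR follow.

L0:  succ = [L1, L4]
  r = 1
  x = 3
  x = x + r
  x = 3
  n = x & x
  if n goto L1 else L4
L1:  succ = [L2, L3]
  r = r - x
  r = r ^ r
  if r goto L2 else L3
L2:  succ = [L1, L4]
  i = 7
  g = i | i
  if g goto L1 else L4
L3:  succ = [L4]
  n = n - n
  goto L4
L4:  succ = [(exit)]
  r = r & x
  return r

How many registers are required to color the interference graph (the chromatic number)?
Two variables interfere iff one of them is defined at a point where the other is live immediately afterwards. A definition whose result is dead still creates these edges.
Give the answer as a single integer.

Block summaries:
  L0: def={n,r,x} ue=∅
  L1: def={r} ue={r,x}
  L2: def={g,i} ue=∅
  L3: def={n} ue={n}
  L4: def={r} ue={r,x}

Live sets:
  L0 li=∅ lo={n,r,x}
  L1 li={n,r,x} lo={n,r,x}
  L2 li={n,r,x} lo={n,r,x}
  L3 li={n,r,x} lo={r,x}
  L4 li={r,x} lo=∅

Interference:
  g — {n,r,x}
  i — {n,r,x}
  n — {g,i,r,x}
  r — {g,i,n,x}
  x — {g,i,n,r}

Colouring:
  {g,n,r,x} pairwise interfere (4-clique) ⇒ χ ≥ 4
  4-colouring: c0={n}  c1={r}  c2={x}  c3={g,i}
  χ = 4

Answer: 4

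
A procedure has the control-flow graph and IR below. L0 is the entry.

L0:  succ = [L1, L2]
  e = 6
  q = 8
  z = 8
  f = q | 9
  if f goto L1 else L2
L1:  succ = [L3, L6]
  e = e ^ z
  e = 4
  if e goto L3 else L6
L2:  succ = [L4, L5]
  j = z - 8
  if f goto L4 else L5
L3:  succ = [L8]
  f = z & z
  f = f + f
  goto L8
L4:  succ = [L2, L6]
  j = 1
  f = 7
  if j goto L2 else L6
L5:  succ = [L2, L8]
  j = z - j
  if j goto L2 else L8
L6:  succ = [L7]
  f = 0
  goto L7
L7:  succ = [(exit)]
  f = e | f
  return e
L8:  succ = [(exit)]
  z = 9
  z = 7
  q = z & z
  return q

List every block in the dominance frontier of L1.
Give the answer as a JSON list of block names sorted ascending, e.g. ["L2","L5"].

idom tree: L1←L0 L2←L0 L3←L1 L4←L2 L5←L2 L6←L0 L7←L6 L8←L0
Join-block Dom:
  L2: preds {L0,L4,L5}: {L0} ∩ {L0,L2,L4} ∩ {L0,L2,L5} = {L0}; idom=L0
  L6: preds {L1,L4}: {L0,L1} ∩ {L0,L2,L4} = {L0}; idom=L0
  L8: preds {L3,L5}: {L0,L1,L3} ∩ {L0,L2,L5} = {L0}; idom=L0

DF derivation:
  join L2 pred L0: · stop@L0
  join L2 pred L4: L4→L2 stop@L0
  join L2 pred L5: L5→L2 stop@L0
  join L6 pred L1: L1 stop@L0
  join L6 pred L4: L4→L2 stop@L0
  join L8 pred L3: L3→L1 stop@L0
  join L8 pred L5: L5→L2 stop@L0
  L0 → ∅
  L1 → {L6,L8}
  L2 → {L2,L6,L8}
  L3 → {L8}
  L4 → {L2,L6}
  L5 → {L2,L8}
  L6 → ∅
  L7 → ∅
  L8 → ∅

DF(L1) = ["L6", "L8"]

Answer: ["L6", "L8"]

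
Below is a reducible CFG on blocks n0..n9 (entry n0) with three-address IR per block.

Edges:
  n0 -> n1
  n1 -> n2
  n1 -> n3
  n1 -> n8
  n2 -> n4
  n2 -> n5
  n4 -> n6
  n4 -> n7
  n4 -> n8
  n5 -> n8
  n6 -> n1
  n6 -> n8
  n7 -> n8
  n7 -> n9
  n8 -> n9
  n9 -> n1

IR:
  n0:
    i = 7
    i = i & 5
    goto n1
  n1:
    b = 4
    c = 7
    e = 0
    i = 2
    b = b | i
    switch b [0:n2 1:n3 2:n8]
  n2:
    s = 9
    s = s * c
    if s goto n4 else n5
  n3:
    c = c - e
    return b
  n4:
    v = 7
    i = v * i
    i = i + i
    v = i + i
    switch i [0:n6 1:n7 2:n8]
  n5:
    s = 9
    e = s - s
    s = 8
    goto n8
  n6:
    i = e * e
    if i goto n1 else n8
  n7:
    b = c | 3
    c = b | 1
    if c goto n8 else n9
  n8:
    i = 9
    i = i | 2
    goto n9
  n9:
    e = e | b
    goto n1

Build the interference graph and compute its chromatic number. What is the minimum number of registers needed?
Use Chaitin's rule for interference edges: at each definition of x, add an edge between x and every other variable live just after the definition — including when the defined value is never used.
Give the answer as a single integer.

Answer: 5

Analysis:
def/use:
  n0: {i} / ∅
  n1: {b,c,e,i} / ∅
  n2: {s} / {c}
  n3: {c} / {b,c,e}
  n4: {i,v} / {i}
  n5: {e,s} / ∅
  n6: {i} / {e}
  n7: {b,c} / {c}
  n8: {i} / ∅
  n9: {e} / {b,e}

Liveness:
  live n0: ∅→∅
  live n1: ∅→{b,c,e,i}
  live n2: {b,c,e,i}→{b,c,e,i}
  live n3: {b,c,e}→∅
  live n4: {b,c,e,i}→{b,c,e}
  live n5: {b}→{b,e}
  live n6: {b,e}→{b,e}
  live n7: {c,e}→{b,e}
  live n8: {b,e}→{b,e}
  live n9: {b,e}→∅

Interfere edges:
  b — {c,e,i,s,v}
  c — {b,e,i,s,v}
  e — {b,c,i,s,v}
  i — {b,c,e,s,v}
  s — {b,c,e,i}
  v — {b,c,e,i}

Colouring:
  lower bound: {b,c,e,i,s} mutually conflict ⇒ χ ≥ 5
  assign b→c0 c→c1 e→c2 i→c3 s→c4 v→c4 — no edge inside a register ⇒ χ ≤ 5
  χ = 5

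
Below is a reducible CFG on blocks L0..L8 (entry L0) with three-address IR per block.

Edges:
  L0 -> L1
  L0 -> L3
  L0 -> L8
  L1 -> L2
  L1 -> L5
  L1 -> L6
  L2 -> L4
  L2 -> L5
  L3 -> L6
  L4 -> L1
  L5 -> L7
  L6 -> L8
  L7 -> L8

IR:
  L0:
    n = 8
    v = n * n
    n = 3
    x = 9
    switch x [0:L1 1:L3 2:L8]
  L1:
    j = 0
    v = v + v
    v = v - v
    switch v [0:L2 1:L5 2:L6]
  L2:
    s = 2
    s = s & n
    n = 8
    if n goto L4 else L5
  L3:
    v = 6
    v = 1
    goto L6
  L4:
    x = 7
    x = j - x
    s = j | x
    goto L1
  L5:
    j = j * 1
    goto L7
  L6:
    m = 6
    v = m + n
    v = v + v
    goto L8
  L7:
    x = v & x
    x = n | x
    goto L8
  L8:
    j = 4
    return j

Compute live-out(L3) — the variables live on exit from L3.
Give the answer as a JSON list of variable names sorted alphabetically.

def/use:
  L0: def={n,v,x} ue=∅
  L1: def={j,v} ue={v}
  L2: def={n,s} ue={n}
  L3: def={v} ue=∅
  L4: def={s,x} ue={j}
  L5: def={j} ue={j}
  L6: def={m,v} ue={n}
  L7: def={x} ue={n,v,x}
  L8: def={j} ue=∅

Backward fixpoint:
  L0 li=∅ lo={n,v,x}
  L1 li={n,v,x} lo={j,n,v,x}
  L2 li={j,n,v,x} lo={j,n,v,x}
  L3 li={n} lo={n}
  L4 li={j,n,v} lo={n,v,x}
  L5 li={j,n,v,x} lo={n,v,x}
  L6 li={n} lo=∅
  L7 li={n,v,x} lo=∅
  L8 li=∅ lo=∅

live-out(L3) = ["n"]

Answer: ["n"]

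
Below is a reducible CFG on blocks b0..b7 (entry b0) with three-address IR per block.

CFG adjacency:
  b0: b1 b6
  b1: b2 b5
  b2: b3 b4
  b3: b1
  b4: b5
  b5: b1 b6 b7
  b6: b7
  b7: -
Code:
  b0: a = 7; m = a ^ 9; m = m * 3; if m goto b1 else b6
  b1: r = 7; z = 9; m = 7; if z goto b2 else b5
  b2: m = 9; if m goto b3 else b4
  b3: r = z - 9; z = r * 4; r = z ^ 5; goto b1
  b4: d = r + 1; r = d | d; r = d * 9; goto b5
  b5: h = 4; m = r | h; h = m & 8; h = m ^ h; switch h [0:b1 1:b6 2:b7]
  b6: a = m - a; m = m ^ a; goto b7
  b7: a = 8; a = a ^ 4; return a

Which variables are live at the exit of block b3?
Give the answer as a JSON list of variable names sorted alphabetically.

Per-block:
  b0: {a,m} / ∅
  b1: {m,r,z} / ∅
  b2: {m} / ∅
  b3: {r,z} / {z}
  b4: {d,r} / {r}
  b5: {h,m} / {r}
  b6: {a,m} / {a,m}
  b7: {a} / ∅

Liveness:
  live b0: ∅→{a,m}
  live b1: {a}→{a,r,z}
  live b2: {a,r,z}→{a,r,z}
  live b3: {a,z}→{a}
  live b4: {a,r}→{a,r}
  live b5: {a,r}→{a,m}
  live b6: {a,m}→∅
  live b7: ∅→∅

live-out(b3) = ["a"]

Answer: ["a"]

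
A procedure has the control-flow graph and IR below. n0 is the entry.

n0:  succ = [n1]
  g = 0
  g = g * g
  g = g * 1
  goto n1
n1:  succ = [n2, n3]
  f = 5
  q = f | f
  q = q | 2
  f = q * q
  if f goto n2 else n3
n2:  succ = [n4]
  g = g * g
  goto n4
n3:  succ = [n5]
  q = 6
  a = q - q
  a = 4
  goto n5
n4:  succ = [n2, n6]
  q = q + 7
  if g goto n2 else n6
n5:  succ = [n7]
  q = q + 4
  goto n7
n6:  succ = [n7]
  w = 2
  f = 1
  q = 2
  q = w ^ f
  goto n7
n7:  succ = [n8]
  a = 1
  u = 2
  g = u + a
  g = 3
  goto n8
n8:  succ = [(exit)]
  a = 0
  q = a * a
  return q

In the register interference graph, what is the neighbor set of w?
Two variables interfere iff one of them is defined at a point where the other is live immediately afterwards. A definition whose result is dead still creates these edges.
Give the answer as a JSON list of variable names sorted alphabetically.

Per-block:
  n0 def {g} use ∅
  n1 def {f,q} use ∅
  n2 def {g} use {g}
  n3 def {a,q} use ∅
  n4 def {q} use {g,q}
  n5 def {q} use {q}
  n6 def {f,q,w} use ∅
  n7 def {a,g,u} use ∅
  n8 def {a,q} use ∅

Liveness:
  live n0: ∅→{g}
  live n1: {g}→{g,q}
  live n2: {g,q}→{g,q}
  live n3: ∅→{q}
  live n4: {g,q}→{g,q}
  live n5: {q}→∅
  live n6: ∅→∅
  live n7: ∅→∅
  live n8: ∅→∅

Conflict graph:
  a: {q,u}
  f: {g,q,w}
  g: {f,q}
  q: {a,f,g,w}
  u: {a}
  w: {f,q}

N(w) = ["f", "q"]

Answer: ["f", "q"]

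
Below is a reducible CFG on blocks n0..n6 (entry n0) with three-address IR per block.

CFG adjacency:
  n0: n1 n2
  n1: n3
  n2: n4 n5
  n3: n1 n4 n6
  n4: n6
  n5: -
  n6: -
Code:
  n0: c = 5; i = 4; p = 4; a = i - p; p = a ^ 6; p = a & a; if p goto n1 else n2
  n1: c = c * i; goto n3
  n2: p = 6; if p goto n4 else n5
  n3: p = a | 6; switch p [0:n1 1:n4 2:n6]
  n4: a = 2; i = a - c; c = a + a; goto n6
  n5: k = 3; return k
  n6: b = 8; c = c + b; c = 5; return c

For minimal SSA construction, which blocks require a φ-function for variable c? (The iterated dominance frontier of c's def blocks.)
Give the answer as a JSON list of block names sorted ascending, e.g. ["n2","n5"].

idom tree: n1←n0 n2←n0 n3←n1 n4←n0 n5←n2 n6←n0
Join-block Dom:
  n1: preds {n0,n3}: {n0} ∩ {n0,n1,n3} = {n0}; idom=n0
  n4: preds {n2,n3}: {n0,n2} ∩ {n0,n1,n3} = {n0}; idom=n0
  n6: preds {n3,n4}: {n0,n1,n3} ∩ {n0,n4} = {n0}; idom=n0

DF walk-up:
  join n1 pred n0: · stop@n0
  join n1 pred n3: n3→n1 stop@n0
  join n4 pred n2: n2 stop@n0
  join n4 pred n3: n3→n1 stop@n0
  join n6 pred n3: n3→n1 stop@n0
  join n6 pred n4: n4 stop@n0
  n0 → ∅
  n1 → {n1,n4,n6}
  n2 → {n4}
  n3 → {n1,n4,n6}
  n4 → {n6}
  n5 → ∅
  n6 → ∅

φ for c: defs {n0,n1,n4,n6}
  DF⁺ = {n1,n4,n6}

Answer: ["n1", "n4", "n6"]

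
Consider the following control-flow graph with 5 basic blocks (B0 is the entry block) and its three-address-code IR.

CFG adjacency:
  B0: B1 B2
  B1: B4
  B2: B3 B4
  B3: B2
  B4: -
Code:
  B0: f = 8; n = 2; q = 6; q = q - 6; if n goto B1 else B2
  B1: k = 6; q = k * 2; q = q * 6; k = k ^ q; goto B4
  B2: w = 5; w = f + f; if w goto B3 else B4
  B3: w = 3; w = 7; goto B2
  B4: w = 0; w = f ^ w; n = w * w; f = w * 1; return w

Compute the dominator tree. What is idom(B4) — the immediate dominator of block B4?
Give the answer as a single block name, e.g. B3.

idom tree: B1←B0 B2←B0 B3←B2 B4←B0
Dom∩ at merges:
  B2: preds {B0,B3}: {B0} ∩ {B0,B2,B3} = {B0}; idom=B0
  B4: preds {B1,B2}: {B0,B1} ∩ {B0,B2} = {B0}; idom=B0

idom(B4) = B0

Answer: B0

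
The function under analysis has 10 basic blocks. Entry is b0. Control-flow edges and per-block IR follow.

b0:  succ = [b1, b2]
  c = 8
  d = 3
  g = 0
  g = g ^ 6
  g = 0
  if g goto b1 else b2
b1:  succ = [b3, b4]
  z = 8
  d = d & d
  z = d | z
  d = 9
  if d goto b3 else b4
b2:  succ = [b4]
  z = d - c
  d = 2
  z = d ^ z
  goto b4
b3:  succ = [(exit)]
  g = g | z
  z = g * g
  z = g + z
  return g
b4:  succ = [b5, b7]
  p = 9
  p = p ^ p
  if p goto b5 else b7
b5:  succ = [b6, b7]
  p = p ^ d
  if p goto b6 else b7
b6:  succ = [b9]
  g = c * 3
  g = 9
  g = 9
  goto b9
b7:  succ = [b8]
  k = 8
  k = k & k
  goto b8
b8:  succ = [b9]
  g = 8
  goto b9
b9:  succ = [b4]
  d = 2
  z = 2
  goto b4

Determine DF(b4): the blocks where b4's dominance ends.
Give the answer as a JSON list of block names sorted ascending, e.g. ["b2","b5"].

Answer: ["b4"]

Working:
idom tree: b1←b0 b2←b0 b3←b1 b4←b0 b5←b4 b6←b5 b7←b4 b8←b7 b9←b4
Join-block Dom:
  b4: preds {b1,b2,b9}: {b0,b1} ∩ {b0,b2} ∩ {b0,b4,b9} = {b0}; idom=b0
  b7: preds {b4,b5}: {b0,b4} ∩ {b0,b4,b5} = {b0,b4}; idom=b4
  b9: preds {b6,b8}: {b0,b4,b5,b6} ∩ {b0,b4,b7,b8} = {b0,b4}; idom=b4

DF walk-up:
  join b4 pred b1: b1 stop@b0
  join b4 pred b2: b2 stop@b0
  join b4 pred b9: b9→b4 stop@b0
  join b7 pred b4: · stop@b4
  join b7 pred b5: b5 stop@b4
  join b9 pred b6: b6→b5 stop@b4
  join b9 pred b8: b8→b7 stop@b4
  b0: DF=∅
  b1: DF={b4}
  b2: DF={b4}
  b3: DF=∅
  b4: DF={b4}
  b5: DF={b7,b9}
  b6: DF={b9}
  b7: DF={b9}
  b8: DF={b9}
  b9: DF={b4}

DF(b4) = ["b4"]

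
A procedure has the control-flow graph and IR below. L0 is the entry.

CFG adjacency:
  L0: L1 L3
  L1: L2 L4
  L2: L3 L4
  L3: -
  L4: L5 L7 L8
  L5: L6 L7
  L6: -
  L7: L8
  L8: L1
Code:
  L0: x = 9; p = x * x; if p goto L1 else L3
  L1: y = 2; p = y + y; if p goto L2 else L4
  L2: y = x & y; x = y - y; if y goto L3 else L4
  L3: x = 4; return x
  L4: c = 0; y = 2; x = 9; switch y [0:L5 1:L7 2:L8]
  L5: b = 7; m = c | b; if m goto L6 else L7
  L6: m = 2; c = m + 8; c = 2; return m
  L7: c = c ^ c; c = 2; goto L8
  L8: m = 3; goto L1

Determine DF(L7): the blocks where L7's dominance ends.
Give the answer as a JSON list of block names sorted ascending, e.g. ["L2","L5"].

idom tree: L1←L0 L2←L1 L3←L0 L4←L1 L5←L4 L6←L5 L7←L4 L8←L4
Join-block Dom:
  L1: preds {L0,L8}: {L0} ∩ {L0,L1,L4,L8} = {L0}; idom=L0
  L3: preds {L0,L2}: {L0} ∩ {L0,L1,L2} = {L0}; idom=L0
  L4: preds {L1,L2}: {L0,L1} ∩ {L0,L1,L2} = {L0,L1}; idom=L1
  L7: preds {L4,L5}: {L0,L1,L4} ∩ {L0,L1,L4,L5} = {L0,L1,L4}; idom=L4
  L8: preds {L4,L7}: {L0,L1,L4} ∩ {L0,L1,L4,L7} = {L0,L1,L4}; idom=L4

DF walk-up:
  join L1 pred L0: · stop@L0
  join L1 pred L8: L8→L4→L1 stop@L0
  join L3 pred L0: · stop@L0
  join L3 pred L2: L2→L1 stop@L0
  join L4 pred L1: · stop@L1
  join L4 pred L2: L2 stop@L1
  join L7 pred L4: · stop@L4
  join L7 pred L5: L5 stop@L4
  join L8 pred L4: · stop@L4
  join L8 pred L7: L7 stop@L4
  L0 → ∅
  L1 → {L1,L3}
  L2 → {L3,L4}
  L3 → ∅
  L4 → {L1}
  L5 → {L7}
  L6 → ∅
  L7 → {L8}
  L8 → {L1}

DF(L7) = ["L8"]

Answer: ["L8"]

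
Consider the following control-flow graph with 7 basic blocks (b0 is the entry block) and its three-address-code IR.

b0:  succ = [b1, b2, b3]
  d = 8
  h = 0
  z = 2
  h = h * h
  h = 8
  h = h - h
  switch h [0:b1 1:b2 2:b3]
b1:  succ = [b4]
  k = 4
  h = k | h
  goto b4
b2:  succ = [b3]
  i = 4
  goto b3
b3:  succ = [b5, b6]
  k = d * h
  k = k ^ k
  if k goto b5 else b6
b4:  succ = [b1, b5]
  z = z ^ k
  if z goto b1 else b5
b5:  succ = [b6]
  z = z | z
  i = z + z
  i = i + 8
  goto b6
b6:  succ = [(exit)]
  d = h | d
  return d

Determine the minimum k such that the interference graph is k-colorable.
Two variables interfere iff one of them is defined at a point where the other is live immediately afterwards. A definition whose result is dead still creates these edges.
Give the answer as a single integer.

Answer: 4

Derivation:
Block summaries:
  b0: {d,h,z} / ∅
  b1: {h,k} / {h}
  b2: {i} / ∅
  b3: {k} / {d,h}
  b4: {z} / {k,z}
  b5: {i,z} / {z}
  b6: {d} / {d,h}

Backward fixpoint:
  b0 li=∅ lo={d,h,z}
  b1 li={d,h,z} lo={d,h,k,z}
  b2 li={d,h,z} lo={d,h,z}
  b3 li={d,h,z} lo={d,h,z}
  b4 li={d,h,k,z} lo={d,h,z}
  b5 li={d,h,z} lo={d,h}
  b6 li={d,h} lo=∅

Conflict graph:
  d — {h,i,k,z}
  h — {d,i,k,z}
  i — {d,h,z}
  k — {d,h,z}
  z — {d,h,i,k}

Colouring:
  {d,h,i,z} pairwise interfere (4-clique) ⇒ χ ≥ 4
  4-colouring: c0={d}  c1={h}  c2={z}  c3={i,k}
  χ = 4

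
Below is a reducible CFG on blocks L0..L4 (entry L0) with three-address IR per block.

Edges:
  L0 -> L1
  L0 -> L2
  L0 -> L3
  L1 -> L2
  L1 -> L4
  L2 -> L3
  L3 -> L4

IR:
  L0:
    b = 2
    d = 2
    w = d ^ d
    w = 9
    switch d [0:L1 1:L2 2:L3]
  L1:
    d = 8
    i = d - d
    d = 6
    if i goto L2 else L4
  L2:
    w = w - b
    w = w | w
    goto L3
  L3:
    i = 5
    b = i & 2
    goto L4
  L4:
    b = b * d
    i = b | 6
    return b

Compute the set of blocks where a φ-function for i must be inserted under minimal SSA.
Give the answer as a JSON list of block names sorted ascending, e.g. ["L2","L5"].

idom tree: L1←L0 L2←L0 L3←L0 L4←L0
Join-block Dom:
  L2: preds {L0,L1}: {L0} ∩ {L0,L1} = {L0}; idom=L0
  L3: preds {L0,L2}: {L0} ∩ {L0,L2} = {L0}; idom=L0
  L4: preds {L1,L3}: {L0,L1} ∩ {L0,L3} = {L0}; idom=L0

DF walk-up:
  L2←L0: walk · to L0
  L2←L1: walk L1 to L0
  L3←L0: walk · to L0
  L3←L2: walk L2 to L0
  L4←L1: walk L1 to L0
  L4←L3: walk L3 to L0
  L0: DF=∅
  L1: DF={L2,L4}
  L2: DF={L3}
  L3: DF={L4}
  L4: DF=∅

φ for i: defs {L1,L3,L4}
  DF⁺ = {L2,L3,L4}

Answer: ["L2", "L3", "L4"]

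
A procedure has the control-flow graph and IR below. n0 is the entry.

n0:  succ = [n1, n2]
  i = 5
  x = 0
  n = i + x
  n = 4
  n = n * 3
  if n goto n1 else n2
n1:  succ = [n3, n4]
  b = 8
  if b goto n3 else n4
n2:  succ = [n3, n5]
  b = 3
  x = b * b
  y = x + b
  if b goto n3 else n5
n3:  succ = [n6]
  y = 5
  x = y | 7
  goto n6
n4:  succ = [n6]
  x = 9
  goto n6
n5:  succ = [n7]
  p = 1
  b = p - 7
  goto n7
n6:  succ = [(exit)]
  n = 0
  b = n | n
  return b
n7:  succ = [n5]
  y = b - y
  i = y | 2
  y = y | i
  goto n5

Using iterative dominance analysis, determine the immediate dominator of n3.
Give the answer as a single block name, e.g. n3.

Answer: n0

Working:
idom tree: n1←n0 n2←n0 n3←n0 n4←n1 n5←n2 n6←n0 n7←n5
Dom at joins:
  n3: preds {n1,n2}: {n0,n1} ∩ {n0,n2} = {n0}; idom=n0
  n5: preds {n2,n7}: {n0,n2} ∩ {n0,n2,n5,n7} = {n0,n2}; idom=n2
  n6: preds {n3,n4}: {n0,n3} ∩ {n0,n1,n4} = {n0}; idom=n0

idom(n3) = n0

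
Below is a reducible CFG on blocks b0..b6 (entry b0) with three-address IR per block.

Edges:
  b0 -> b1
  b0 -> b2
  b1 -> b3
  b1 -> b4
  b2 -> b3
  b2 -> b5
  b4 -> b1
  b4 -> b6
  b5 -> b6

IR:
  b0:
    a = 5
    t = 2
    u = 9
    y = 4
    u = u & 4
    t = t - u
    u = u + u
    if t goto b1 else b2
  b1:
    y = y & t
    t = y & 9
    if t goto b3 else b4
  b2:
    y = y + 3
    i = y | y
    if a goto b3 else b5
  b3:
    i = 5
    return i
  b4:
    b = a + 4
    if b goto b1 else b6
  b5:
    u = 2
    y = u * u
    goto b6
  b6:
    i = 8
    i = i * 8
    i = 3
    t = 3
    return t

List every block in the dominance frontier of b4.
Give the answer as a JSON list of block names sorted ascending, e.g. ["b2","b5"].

Answer: ["b1", "b6"]

Derivation:
idom tree: b1←b0 b2←b0 b3←b0 b4←b1 b5←b2 b6←b0
Dom∩ at merges:
  b1: preds {b0,b4}: {b0} ∩ {b0,b1,b4} = {b0}; idom=b0
  b3: preds {b1,b2}: {b0,b1} ∩ {b0,b2} = {b0}; idom=b0
  b6: preds {b4,b5}: {b0,b1,b4} ∩ {b0,b2,b5} = {b0}; idom=b0

Frontier:
  b1←b0: walk · to b0
  b1←b4: walk b4→b1 to b0
  b3←b1: walk b1 to b0
  b3←b2: walk b2 to b0
  b6←b4: walk b4→b1 to b0
  b6←b5: walk b5→b2 to b0
  DF(b0)=∅
  DF(b1)={b1,b3,b6}
  DF(b2)={b3,b6}
  DF(b3)=∅
  DF(b4)={b1,b6}
  DF(b5)={b6}
  DF(b6)=∅

DF(b4) = ["b1", "b6"]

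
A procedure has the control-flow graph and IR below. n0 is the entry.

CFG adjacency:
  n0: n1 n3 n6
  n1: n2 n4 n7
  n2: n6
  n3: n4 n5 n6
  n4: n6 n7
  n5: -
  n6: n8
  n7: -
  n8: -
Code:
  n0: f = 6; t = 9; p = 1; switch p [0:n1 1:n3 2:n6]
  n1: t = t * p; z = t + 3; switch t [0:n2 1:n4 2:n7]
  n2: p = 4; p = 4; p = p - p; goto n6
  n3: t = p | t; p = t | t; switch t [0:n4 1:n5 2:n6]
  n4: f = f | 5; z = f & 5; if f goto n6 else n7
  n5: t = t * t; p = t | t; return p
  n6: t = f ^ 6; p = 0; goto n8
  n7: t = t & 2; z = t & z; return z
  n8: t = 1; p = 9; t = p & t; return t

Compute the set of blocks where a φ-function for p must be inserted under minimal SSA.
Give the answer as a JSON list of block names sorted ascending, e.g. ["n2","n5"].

Answer: ["n4", "n6", "n7"]

Working:
idom tree: n1←n0 n2←n1 n3←n0 n4←n0 n5←n3 n6←n0 n7←n0 n8←n6
Join-block Dom:
  n4: preds {n1,n3}: {n0,n1} ∩ {n0,n3} = {n0}; idom=n0
  n6: preds {n0,n2,n3,n4}: {n0} ∩ {n0,n1,n2} ∩ {n0,n3} ∩ {n0,n4} = {n0}; idom=n0
  n7: preds {n1,n4}: {n0,n1} ∩ {n0,n4} = {n0}; idom=n0

DF derivation:
  n4←n1: walk n1 to n0
  n4←n3: walk n3 to n0
  n6←n0: walk · to n0
  n6←n2: walk n2→n1 to n0
  n6←n3: walk n3 to n0
  n6←n4: walk n4 to n0
  n7←n1: walk n1 to n0
  n7←n4: walk n4 to n0
  n0 → ∅
  n1 → {n4,n6,n7}
  n2 → {n6}
  n3 → {n4,n6}
  n4 → {n6,n7}
  n5 → ∅
  n6 → ∅
  n7 → ∅
  n8 → ∅

φ for p: defs {n0,n2,n3,n5,n6,n8}
  DF⁺ = {n4,n6,n7}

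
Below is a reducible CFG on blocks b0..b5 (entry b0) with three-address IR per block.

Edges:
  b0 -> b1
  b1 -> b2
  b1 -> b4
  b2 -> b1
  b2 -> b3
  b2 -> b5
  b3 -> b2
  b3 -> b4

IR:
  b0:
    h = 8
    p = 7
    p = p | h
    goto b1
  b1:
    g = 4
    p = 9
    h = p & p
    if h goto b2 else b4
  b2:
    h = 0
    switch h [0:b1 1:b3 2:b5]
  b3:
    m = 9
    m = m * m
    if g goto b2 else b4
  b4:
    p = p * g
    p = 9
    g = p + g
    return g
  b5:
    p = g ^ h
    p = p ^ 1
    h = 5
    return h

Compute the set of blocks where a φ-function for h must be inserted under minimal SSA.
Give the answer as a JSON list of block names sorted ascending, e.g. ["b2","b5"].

idom tree: b1←b0 b2←b1 b3←b2 b4←b1 b5←b2
Dom∩ at merges:
  b1: preds {b0,b2}: {b0} ∩ {b0,b1,b2} = {b0}; idom=b0
  b2: preds {b1,b3}: {b0,b1} ∩ {b0,b1,b2,b3} = {b0,b1}; idom=b1
  b4: preds {b1,b3}: {b0,b1} ∩ {b0,b1,b2,b3} = {b0,b1}; idom=b1

DF walk-up:
  b1←b0: walk · to b0
  b1←b2: walk b2→b1 to b0
  b2←b1: walk · to b1
  b2←b3: walk b3→b2 to b1
  b4←b1: walk · to b1
  b4←b3: walk b3→b2 to b1
  b0 → ∅
  b1 → {b1}
  b2 → {b1,b2,b4}
  b3 → {b2,b4}
  b4 → ∅
  b5 → ∅

φ for h: defs {b0,b1,b2,b5}
  DF⁺ = {b1,b2,b4}

Answer: ["b1", "b2", "b4"]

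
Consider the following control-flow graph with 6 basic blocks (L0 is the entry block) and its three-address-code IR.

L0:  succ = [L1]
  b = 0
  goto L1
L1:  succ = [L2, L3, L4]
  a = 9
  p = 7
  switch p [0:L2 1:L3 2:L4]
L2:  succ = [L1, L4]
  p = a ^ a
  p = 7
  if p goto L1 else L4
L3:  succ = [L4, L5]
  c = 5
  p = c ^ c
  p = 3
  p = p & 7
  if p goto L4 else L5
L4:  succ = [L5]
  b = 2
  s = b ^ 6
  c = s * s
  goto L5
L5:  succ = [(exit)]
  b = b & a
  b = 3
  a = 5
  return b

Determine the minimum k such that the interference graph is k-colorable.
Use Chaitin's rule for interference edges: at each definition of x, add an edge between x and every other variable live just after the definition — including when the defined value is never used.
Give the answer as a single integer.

Answer: 3

Derivation:
def/use:
  L0: {b} / ∅
  L1: {a,p} / ∅
  L2: {p} / {a}
  L3: {c,p} / ∅
  L4: {b,c,s} / ∅
  L5: {a,b} / {a,b}

Liveness:
  live L0: ∅→{b}
  live L1: {b}→{a,b}
  live L2: {a,b}→{a,b}
  live L3: {a,b}→{a,b}
  live L4: {a}→{a,b}
  live L5: {a,b}→∅

Interfere edges:
  a: {b,c,p,s}
  b: {a,c,p,s}
  c: {a,b}
  p: {a,b}
  s: {a,b}

Colouring:
  {a,b,c} pairwise interfere (3-clique) ⇒ χ ≥ 3
  assign a→r0 b→r1 c→r2 p→r2 s→r2 — no edge inside a register ⇒ χ ≤ 3
  χ = 3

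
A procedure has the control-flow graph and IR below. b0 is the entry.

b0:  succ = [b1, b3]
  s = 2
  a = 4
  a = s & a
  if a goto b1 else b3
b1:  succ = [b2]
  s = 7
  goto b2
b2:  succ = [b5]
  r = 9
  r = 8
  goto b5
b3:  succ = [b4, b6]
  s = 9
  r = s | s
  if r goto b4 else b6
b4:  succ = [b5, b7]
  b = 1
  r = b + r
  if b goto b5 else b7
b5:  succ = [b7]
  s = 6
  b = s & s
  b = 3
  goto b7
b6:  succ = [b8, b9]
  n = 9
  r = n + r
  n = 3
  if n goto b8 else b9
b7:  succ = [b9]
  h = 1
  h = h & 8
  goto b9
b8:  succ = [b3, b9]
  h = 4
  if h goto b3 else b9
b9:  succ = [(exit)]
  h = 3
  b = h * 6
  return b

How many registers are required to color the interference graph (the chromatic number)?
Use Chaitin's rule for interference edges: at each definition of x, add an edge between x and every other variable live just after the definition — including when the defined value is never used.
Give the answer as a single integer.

def/use:
  b0: def={a,s} ue=∅
  b1: def={s} ue=∅
  b2: def={r} ue=∅
  b3: def={r,s} ue=∅
  b4: def={b,r} ue={r}
  b5: def={b,s} ue=∅
  b6: def={n,r} ue={r}
  b7: def={h} ue=∅
  b8: def={h} ue=∅
  b9: def={b,h} ue=∅

Backward fixpoint:
  live b0: ∅→∅
  live b1: ∅→∅
  live b2: ∅→∅
  live b3: ∅→{r}
  live b4: {r}→∅
  live b5: ∅→∅
  live b6: {r}→∅
  live b7: ∅→∅
  live b8: ∅→∅
  live b9: ∅→∅

Interference:
  a — {s}
  b — {r}
  h — ∅
  n — {r}
  r — {b,n}
  s — {a}

Chromatic number:
  clique {a,s} ⇒ need ≥ 2
  assign a→c0 b→c1 h→c0 n→c1 r→c0 s→c1 — no edge inside a register ⇒ χ ≤ 2
  χ = 2

Answer: 2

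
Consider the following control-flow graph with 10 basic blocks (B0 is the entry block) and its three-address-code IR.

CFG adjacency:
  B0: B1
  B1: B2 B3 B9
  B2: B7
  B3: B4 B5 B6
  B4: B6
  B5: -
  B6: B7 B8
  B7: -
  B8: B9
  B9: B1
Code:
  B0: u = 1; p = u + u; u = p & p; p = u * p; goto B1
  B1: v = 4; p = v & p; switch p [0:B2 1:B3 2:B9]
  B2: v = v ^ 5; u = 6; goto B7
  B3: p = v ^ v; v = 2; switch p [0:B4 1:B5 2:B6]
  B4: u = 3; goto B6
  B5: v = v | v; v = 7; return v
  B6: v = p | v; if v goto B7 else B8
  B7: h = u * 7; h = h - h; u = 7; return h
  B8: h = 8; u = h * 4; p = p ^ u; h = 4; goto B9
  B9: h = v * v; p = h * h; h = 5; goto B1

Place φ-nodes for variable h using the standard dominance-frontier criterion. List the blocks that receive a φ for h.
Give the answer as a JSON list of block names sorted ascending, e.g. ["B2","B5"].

idom tree: B1←B0 B2←B1 B3←B1 B4←B3 B5←B3 B6←B3 B7←B1 B8←B6 B9←B1
Dom∩ at merges:
  B1: preds {B0,B9}: {B0} ∩ {B0,B1,B9} = {B0}; idom=B0
  B6: preds {B3,B4}: {B0,B1,B3} ∩ {B0,B1,B3,B4} = {B0,B1,B3}; idom=B3
  B7: preds {B2,B6}: {B0,B1,B2} ∩ {B0,B1,B3,B6} = {B0,B1}; idom=B1
  B9: preds {B1,B8}: {B0,B1} ∩ {B0,B1,B3,B6,B8} = {B0,B1}; idom=B1

DF derivation:
  B1←B0: walk · to B0
  B1←B9: walk B9→B1 to B0
  B6←B3: walk · to B3
  B6←B4: walk B4 to B3
  B7←B2: walk B2 to B1
  B7←B6: walk B6→B3 to B1
  B9←B1: walk · to B1
  B9←B8: walk B8→B6→B3 to B1
  DF(B0)=∅
  DF(B1)={B1}
  DF(B2)={B7}
  DF(B3)={B7,B9}
  DF(B4)={B6}
  DF(B5)=∅
  DF(B6)={B7,B9}
  DF(B7)=∅
  DF(B8)={B9}
  DF(B9)={B1}

φ for h: defs {B7,B8,B9}
  DF⁺ = {B1,B9}

Answer: ["B1", "B9"]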